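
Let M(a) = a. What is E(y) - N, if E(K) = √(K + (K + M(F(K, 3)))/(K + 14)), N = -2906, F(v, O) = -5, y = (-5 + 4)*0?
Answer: 2906 + I*√70/14 ≈ 2906.0 + 0.59761*I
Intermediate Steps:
y = 0 (y = -1*0 = 0)
E(K) = √(K + (-5 + K)/(14 + K)) (E(K) = √(K + (K - 5)/(K + 14)) = √(K + (-5 + K)/(14 + K)))
E(y) - N = √((-5 + 0 + 0*(14 + 0))/(14 + 0)) - 1*(-2906) = √((-5 + 0 + 0*14)/14) + 2906 = √((-5 + 0 + 0)/14) + 2906 = √((1/14)*(-5)) + 2906 = √(-5/14) + 2906 = I*√70/14 + 2906 = 2906 + I*√70/14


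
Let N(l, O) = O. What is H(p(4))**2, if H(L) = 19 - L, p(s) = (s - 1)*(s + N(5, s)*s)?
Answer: 1681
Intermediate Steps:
p(s) = (-1 + s)*(s + s**2) (p(s) = (s - 1)*(s + s*s) = (-1 + s)*(s + s**2))
H(p(4))**2 = (19 - (4**3 - 1*4))**2 = (19 - (64 - 4))**2 = (19 - 1*60)**2 = (19 - 60)**2 = (-41)**2 = 1681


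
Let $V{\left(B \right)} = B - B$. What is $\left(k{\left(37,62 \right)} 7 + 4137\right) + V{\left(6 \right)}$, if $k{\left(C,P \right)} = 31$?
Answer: $4354$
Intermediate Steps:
$V{\left(B \right)} = 0$
$\left(k{\left(37,62 \right)} 7 + 4137\right) + V{\left(6 \right)} = \left(31 \cdot 7 + 4137\right) + 0 = \left(217 + 4137\right) + 0 = 4354 + 0 = 4354$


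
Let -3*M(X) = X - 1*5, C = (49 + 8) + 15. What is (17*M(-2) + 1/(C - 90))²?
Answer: 508369/324 ≈ 1569.0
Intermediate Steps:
C = 72 (C = 57 + 15 = 72)
M(X) = 5/3 - X/3 (M(X) = -(X - 1*5)/3 = -(X - 5)/3 = -(-5 + X)/3 = 5/3 - X/3)
(17*M(-2) + 1/(C - 90))² = (17*(5/3 - ⅓*(-2)) + 1/(72 - 90))² = (17*(5/3 + ⅔) + 1/(-18))² = (17*(7/3) - 1/18)² = (119/3 - 1/18)² = (713/18)² = 508369/324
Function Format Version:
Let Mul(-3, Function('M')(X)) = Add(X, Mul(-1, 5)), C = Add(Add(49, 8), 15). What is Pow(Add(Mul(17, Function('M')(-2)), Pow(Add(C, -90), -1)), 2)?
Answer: Rational(508369, 324) ≈ 1569.0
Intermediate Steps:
C = 72 (C = Add(57, 15) = 72)
Function('M')(X) = Add(Rational(5, 3), Mul(Rational(-1, 3), X)) (Function('M')(X) = Mul(Rational(-1, 3), Add(X, Mul(-1, 5))) = Mul(Rational(-1, 3), Add(X, -5)) = Mul(Rational(-1, 3), Add(-5, X)) = Add(Rational(5, 3), Mul(Rational(-1, 3), X)))
Pow(Add(Mul(17, Function('M')(-2)), Pow(Add(C, -90), -1)), 2) = Pow(Add(Mul(17, Add(Rational(5, 3), Mul(Rational(-1, 3), -2))), Pow(Add(72, -90), -1)), 2) = Pow(Add(Mul(17, Add(Rational(5, 3), Rational(2, 3))), Pow(-18, -1)), 2) = Pow(Add(Mul(17, Rational(7, 3)), Rational(-1, 18)), 2) = Pow(Add(Rational(119, 3), Rational(-1, 18)), 2) = Pow(Rational(713, 18), 2) = Rational(508369, 324)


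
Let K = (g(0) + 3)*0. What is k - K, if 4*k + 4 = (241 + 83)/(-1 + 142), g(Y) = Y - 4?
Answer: -20/47 ≈ -0.42553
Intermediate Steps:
g(Y) = -4 + Y
K = 0 (K = ((-4 + 0) + 3)*0 = (-4 + 3)*0 = -1*0 = 0)
k = -20/47 (k = -1 + ((241 + 83)/(-1 + 142))/4 = -1 + (324/141)/4 = -1 + (324*(1/141))/4 = -1 + (1/4)*(108/47) = -1 + 27/47 = -20/47 ≈ -0.42553)
k - K = -20/47 - 1*0 = -20/47 + 0 = -20/47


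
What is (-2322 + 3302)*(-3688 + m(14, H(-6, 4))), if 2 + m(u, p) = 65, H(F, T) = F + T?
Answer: -3552500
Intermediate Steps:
m(u, p) = 63 (m(u, p) = -2 + 65 = 63)
(-2322 + 3302)*(-3688 + m(14, H(-6, 4))) = (-2322 + 3302)*(-3688 + 63) = 980*(-3625) = -3552500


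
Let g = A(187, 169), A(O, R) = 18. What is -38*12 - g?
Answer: -474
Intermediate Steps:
g = 18
-38*12 - g = -38*12 - 1*18 = -456 - 18 = -474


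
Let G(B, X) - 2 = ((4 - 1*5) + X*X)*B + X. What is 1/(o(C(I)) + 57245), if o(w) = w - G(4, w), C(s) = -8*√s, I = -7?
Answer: 1/59039 ≈ 1.6938e-5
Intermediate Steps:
G(B, X) = 2 + X + B*(-1 + X²) (G(B, X) = 2 + (((4 - 1*5) + X*X)*B + X) = 2 + (((4 - 5) + X²)*B + X) = 2 + ((-1 + X²)*B + X) = 2 + (B*(-1 + X²) + X) = 2 + (X + B*(-1 + X²)) = 2 + X + B*(-1 + X²))
o(w) = 2 - 4*w² (o(w) = w - (2 + w - 1*4 + 4*w²) = w - (2 + w - 4 + 4*w²) = w - (-2 + w + 4*w²) = w + (2 - w - 4*w²) = 2 - 4*w²)
1/(o(C(I)) + 57245) = 1/((2 - 4*(-8*I*√7)²) + 57245) = 1/((2 - 4*(-448)) + 57245) = 1/((2 + 1792) + 57245) = 1/(1794 + 57245) = 1/59039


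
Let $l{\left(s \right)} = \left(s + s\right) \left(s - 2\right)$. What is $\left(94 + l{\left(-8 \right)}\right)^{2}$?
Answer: $64516$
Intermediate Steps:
$l{\left(s \right)} = 2 s \left(-2 + s\right)$
$\left(94 + l{\left(-8 \right)}\right)^{2} = \left(94 + 2 \left(-8\right) \left(-2 - 8\right)\right)^{2} = \left(94 + 2 \left(-8\right) \left(-10\right)\right)^{2} = \left(94 + 160\right)^{2} = 254^{2} = 64516$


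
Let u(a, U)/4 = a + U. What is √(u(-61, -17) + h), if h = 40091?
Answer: √39779 ≈ 199.45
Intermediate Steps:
u(a, U) = 4*U + 4*a (u(a, U) = 4*(a + U) = 4*(U + a) = 4*U + 4*a)
√(u(-61, -17) + h) = √((4*(-17) + 4*(-61)) + 40091) = √((-68 - 244) + 40091) = √(-312 + 40091) = √39779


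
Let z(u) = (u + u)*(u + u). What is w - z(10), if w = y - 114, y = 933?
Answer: 419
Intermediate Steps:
w = 819 (w = 933 - 114 = 819)
z(u) = 4*u**2 (z(u) = (2*u)*(2*u) = 4*u**2)
w - z(10) = 819 - 4*10**2 = 819 - 4*100 = 819 - 1*400 = 819 - 400 = 419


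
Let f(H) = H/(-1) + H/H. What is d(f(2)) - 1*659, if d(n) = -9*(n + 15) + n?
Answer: -786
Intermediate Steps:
f(H) = 1 - H (f(H) = H*(-1) + 1 = -H + 1 = 1 - H)
d(n) = -135 - 8*n (d(n) = -9*(15 + n) + n = (-135 - 9*n) + n = -135 - 8*n)
d(f(2)) - 1*659 = (-135 - 8*(1 - 1*2)) - 1*659 = (-135 - 8*(1 - 2)) - 659 = (-135 - 8*(-1)) - 659 = (-135 + 8) - 659 = -127 - 659 = -786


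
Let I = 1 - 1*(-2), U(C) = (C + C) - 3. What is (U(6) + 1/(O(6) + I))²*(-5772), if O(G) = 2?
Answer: -12213552/25 ≈ -4.8854e+5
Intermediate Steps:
U(C) = -3 + 2*C (U(C) = 2*C - 3 = -3 + 2*C)
I = 3 (I = 1 + 2 = 3)
(U(6) + 1/(O(6) + I))²*(-5772) = ((-3 + 2*6) + 1/(2 + 3))²*(-5772) = ((-3 + 12) + 1/5)²*(-5772) = (9 + ⅕)²*(-5772) = (46/5)²*(-5772) = (2116/25)*(-5772) = -12213552/25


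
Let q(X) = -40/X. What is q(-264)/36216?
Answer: 5/1195128 ≈ 4.1837e-6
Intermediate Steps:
q(-264)/36216 = -40/(-264)/36216 = -40*(-1/264)*(1/36216) = (5/33)*(1/36216) = 5/1195128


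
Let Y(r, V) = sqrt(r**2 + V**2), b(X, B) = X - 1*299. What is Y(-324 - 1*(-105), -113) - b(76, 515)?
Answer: 223 + sqrt(60730) ≈ 469.43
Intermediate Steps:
b(X, B) = -299 + X (b(X, B) = X - 299 = -299 + X)
Y(r, V) = sqrt(V**2 + r**2)
Y(-324 - 1*(-105), -113) - b(76, 515) = sqrt((-113)**2 + (-324 - 1*(-105))**2) - (-299 + 76) = sqrt(12769 + (-324 + 105)**2) - 1*(-223) = sqrt(12769 + (-219)**2) + 223 = sqrt(12769 + 47961) + 223 = sqrt(60730) + 223 = 223 + sqrt(60730)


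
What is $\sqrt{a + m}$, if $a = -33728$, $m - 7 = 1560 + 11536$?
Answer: $25 i \sqrt{33} \approx 143.61 i$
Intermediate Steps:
$m = 13103$ ($m = 7 + \left(1560 + 11536\right) = 7 + 13096 = 13103$)
$\sqrt{a + m} = \sqrt{-33728 + 13103} = \sqrt{-20625} = 25 i \sqrt{33}$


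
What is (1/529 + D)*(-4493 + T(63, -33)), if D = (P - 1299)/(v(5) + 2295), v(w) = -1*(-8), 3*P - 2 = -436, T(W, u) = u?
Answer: 10338243940/3654861 ≈ 2828.6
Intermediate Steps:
P = -434/3 (P = ⅔ + (⅓)*(-436) = ⅔ - 436/3 = -434/3 ≈ -144.67)
v(w) = 8
D = -4331/6909 (D = (-434/3 - 1299)/(8 + 2295) = -4331/3/2303 = -4331/3*1/2303 = -4331/6909 ≈ -0.62686)
(1/529 + D)*(-4493 + T(63, -33)) = (1/529 - 4331/6909)*(-4493 - 33) = (1/529 - 4331/6909)*(-4526) = -2284190/3654861*(-4526) = 10338243940/3654861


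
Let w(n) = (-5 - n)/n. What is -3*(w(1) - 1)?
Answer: 21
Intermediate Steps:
w(n) = (-5 - n)/n
-3*(w(1) - 1) = -3*((-5 - 1*1)/1 - 1) = -3*(1*(-5 - 1) - 1) = -3*(1*(-6) - 1) = -3*(-6 - 1) = -3*(-7) = 21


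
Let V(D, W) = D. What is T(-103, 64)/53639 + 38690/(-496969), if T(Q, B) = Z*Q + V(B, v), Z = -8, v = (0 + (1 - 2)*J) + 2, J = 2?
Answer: -1633984438/26656920191 ≈ -0.061297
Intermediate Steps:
v = 0 (v = (0 + (1 - 2)*2) + 2 = (0 - 1*2) + 2 = (0 - 2) + 2 = -2 + 2 = 0)
T(Q, B) = B - 8*Q (T(Q, B) = -8*Q + B = B - 8*Q)
T(-103, 64)/53639 + 38690/(-496969) = (64 - 8*(-103))/53639 + 38690/(-496969) = (64 + 824)*(1/53639) + 38690*(-1/496969) = 888*(1/53639) - 38690/496969 = 888/53639 - 38690/496969 = -1633984438/26656920191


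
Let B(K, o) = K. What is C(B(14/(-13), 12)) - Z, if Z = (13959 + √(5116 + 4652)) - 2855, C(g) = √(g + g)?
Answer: -11104 - 2*√2442 + 2*I*√91/13 ≈ -11203.0 + 1.4676*I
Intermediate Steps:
C(g) = √2*√g (C(g) = √(2*g) = √2*√g)
Z = 11104 + 2*√2442 (Z = (13959 + √9768) - 2855 = (13959 + 2*√2442) - 2855 = 11104 + 2*√2442 ≈ 11203.)
C(B(14/(-13), 12)) - Z = √2*√(14/(-13)) - (11104 + 2*√2442) = √2*√(14*(-1/13)) + (-11104 - 2*√2442) = √2*√(-14/13) + (-11104 - 2*√2442) = √2*(I*√182/13) + (-11104 - 2*√2442) = 2*I*√91/13 + (-11104 - 2*√2442) = -11104 - 2*√2442 + 2*I*√91/13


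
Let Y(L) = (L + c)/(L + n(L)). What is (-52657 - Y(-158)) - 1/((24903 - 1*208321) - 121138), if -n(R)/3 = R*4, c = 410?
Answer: -13936195971935/264659164 ≈ -52657.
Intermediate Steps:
n(R) = -12*R (n(R) = -3*R*4 = -12*R)
Y(L) = -(410 + L)/(11*L) (Y(L) = (L + 410)/(L - 12*L) = (410 + L)/((-11*L)) = (410 + L)*(-1/(11*L)) = -(410 + L)/(11*L))
(-52657 - Y(-158)) - 1/((24903 - 1*208321) - 121138) = (-52657 - (-410 - 1*(-158))/(11*(-158))) - 1/((24903 - 1*208321) - 121138) = (-52657 - (-1)*(-410 + 158)/(11*158)) - 1/((24903 - 208321) - 121138) = (-52657 - (-1)*(-252)/(11*158)) - 1/(-183418 - 121138) = (-52657 - 1*126/869) - 1/(-304556) = (-52657 - 126/869) - 1*(-1/304556) = -45759059/869 + 1/304556 = -13936195971935/264659164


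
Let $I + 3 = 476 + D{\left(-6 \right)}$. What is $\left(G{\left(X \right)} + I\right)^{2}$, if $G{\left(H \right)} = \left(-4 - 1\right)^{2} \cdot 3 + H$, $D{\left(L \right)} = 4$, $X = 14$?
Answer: $320356$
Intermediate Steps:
$I = 477$ ($I = -3 + \left(476 + 4\right) = -3 + 480 = 477$)
$G{\left(H \right)} = 75 + H$ ($G{\left(H \right)} = \left(-5\right)^{2} \cdot 3 + H = 25 \cdot 3 + H = 75 + H$)
$\left(G{\left(X \right)} + I\right)^{2} = \left(\left(75 + 14\right) + 477\right)^{2} = \left(89 + 477\right)^{2} = 566^{2} = 320356$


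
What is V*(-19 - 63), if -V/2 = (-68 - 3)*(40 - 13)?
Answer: -314388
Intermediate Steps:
V = 3834 (V = -2*(-68 - 3)*(40 - 13) = -(-142)*27 = -2*(-1917) = 3834)
V*(-19 - 63) = 3834*(-19 - 63) = 3834*(-82) = -314388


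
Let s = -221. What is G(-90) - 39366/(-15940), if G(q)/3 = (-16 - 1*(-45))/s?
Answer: 3656553/1761370 ≈ 2.0760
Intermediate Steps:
G(q) = -87/221 (G(q) = 3*((-16 - 1*(-45))/(-221)) = 3*((-16 + 45)*(-1/221)) = 3*(29*(-1/221)) = 3*(-29/221) = -87/221)
G(-90) - 39366/(-15940) = -87/221 - 39366/(-15940) = -87/221 - 39366*(-1/15940) = -87/221 + 19683/7970 = 3656553/1761370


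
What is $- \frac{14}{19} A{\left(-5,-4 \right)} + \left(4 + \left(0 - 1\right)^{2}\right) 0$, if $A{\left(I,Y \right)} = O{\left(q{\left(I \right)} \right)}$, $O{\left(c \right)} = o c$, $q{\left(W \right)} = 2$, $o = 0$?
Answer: $0$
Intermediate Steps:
$O{\left(c \right)} = 0$ ($O{\left(c \right)} = 0 c = 0$)
$A{\left(I,Y \right)} = 0$
$- \frac{14}{19} A{\left(-5,-4 \right)} + \left(4 + \left(0 - 1\right)^{2}\right) 0 = - \frac{14}{19} \cdot 0 + \left(4 + \left(0 - 1\right)^{2}\right) 0 = \left(-14\right) \frac{1}{19} \cdot 0 + \left(4 + \left(-1\right)^{2}\right) 0 = \left(- \frac{14}{19}\right) 0 + \left(4 + 1\right) 0 = 0 + 5 \cdot 0 = 0 + 0 = 0$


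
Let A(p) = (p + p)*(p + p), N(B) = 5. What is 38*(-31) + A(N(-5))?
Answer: -1078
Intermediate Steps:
A(p) = 4*p² (A(p) = (2*p)*(2*p) = 4*p²)
38*(-31) + A(N(-5)) = 38*(-31) + 4*5² = -1178 + 4*25 = -1178 + 100 = -1078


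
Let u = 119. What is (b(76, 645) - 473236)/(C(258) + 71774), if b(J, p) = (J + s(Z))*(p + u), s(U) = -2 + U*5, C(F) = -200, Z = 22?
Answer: -166330/35787 ≈ -4.6478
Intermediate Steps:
s(U) = -2 + 5*U
b(J, p) = (108 + J)*(119 + p) (b(J, p) = (J + (-2 + 5*22))*(p + 119) = (J + (-2 + 110))*(119 + p) = (J + 108)*(119 + p) = (108 + J)*(119 + p))
(b(76, 645) - 473236)/(C(258) + 71774) = ((12852 + 108*645 + 119*76 + 76*645) - 473236)/(-200 + 71774) = ((12852 + 69660 + 9044 + 49020) - 473236)/71574 = (140576 - 473236)*(1/71574) = -332660*1/71574 = -166330/35787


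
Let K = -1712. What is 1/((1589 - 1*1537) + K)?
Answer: -1/1660 ≈ -0.00060241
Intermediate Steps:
1/((1589 - 1*1537) + K) = 1/((1589 - 1*1537) - 1712) = 1/((1589 - 1537) - 1712) = 1/(52 - 1712) = 1/(-1660) = -1/1660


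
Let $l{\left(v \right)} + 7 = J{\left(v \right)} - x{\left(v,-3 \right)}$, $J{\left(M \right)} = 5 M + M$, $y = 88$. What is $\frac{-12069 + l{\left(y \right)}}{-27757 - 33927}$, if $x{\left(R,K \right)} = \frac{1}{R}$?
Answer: $\frac{145175}{775456} \approx 0.18721$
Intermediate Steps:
$J{\left(M \right)} = 6 M$
$l{\left(v \right)} = -7 - \frac{1}{v} + 6 v$ ($l{\left(v \right)} = -7 + \left(6 v - \frac{1}{v}\right) = -7 + \left(- \frac{1}{v} + 6 v\right) = -7 - \frac{1}{v} + 6 v$)
$\frac{-12069 + l{\left(y \right)}}{-27757 - 33927} = \frac{-12069 - - \frac{45847}{88}}{-27757 - 33927} = \frac{-12069 - - \frac{45847}{88}}{-61684} = \left(-12069 - - \frac{45847}{88}\right) \left(- \frac{1}{61684}\right) = \left(-12069 + \frac{45847}{88}\right) \left(- \frac{1}{61684}\right) = \left(- \frac{1016225}{88}\right) \left(- \frac{1}{61684}\right) = \frac{145175}{775456}$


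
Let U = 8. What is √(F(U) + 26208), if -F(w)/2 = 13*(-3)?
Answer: √26286 ≈ 162.13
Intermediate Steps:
F(w) = 78 (F(w) = -26*(-3) = -2*(-39) = 78)
√(F(U) + 26208) = √(78 + 26208) = √26286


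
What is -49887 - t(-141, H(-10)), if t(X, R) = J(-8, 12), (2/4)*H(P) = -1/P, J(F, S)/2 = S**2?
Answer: -50175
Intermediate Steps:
J(F, S) = 2*S**2
H(P) = -2/P (H(P) = 2*(-1/P) = -2/P)
t(X, R) = 288 (t(X, R) = 2*12**2 = 2*144 = 288)
-49887 - t(-141, H(-10)) = -49887 - 1*288 = -49887 - 288 = -50175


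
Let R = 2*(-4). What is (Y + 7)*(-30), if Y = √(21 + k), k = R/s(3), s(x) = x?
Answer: -210 - 10*√165 ≈ -338.45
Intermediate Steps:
R = -8
k = -8/3 ≈ -2.6667
Y = √165/3 (Y = √(21 - 8/3) = √(55/3) = √165/3 ≈ 4.2817)
(Y + 7)*(-30) = (√165/3 + 7)*(-30) = (7 + √165/3)*(-30) = -210 - 10*√165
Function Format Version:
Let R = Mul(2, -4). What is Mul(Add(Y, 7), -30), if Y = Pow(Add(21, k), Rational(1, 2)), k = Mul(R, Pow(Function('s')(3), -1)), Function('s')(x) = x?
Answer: Add(-210, Mul(-10, Pow(165, Rational(1, 2)))) ≈ -338.45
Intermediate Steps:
R = -8
k = Rational(-8, 3) (k = Mul(-8, Pow(3, -1)) = Mul(-8, Rational(1, 3)) = Rational(-8, 3) ≈ -2.6667)
Y = Mul(Rational(1, 3), Pow(165, Rational(1, 2))) (Y = Pow(Add(21, Rational(-8, 3)), Rational(1, 2)) = Pow(Rational(55, 3), Rational(1, 2)) = Mul(Rational(1, 3), Pow(165, Rational(1, 2))) ≈ 4.2817)
Mul(Add(Y, 7), -30) = Mul(Add(Mul(Rational(1, 3), Pow(165, Rational(1, 2))), 7), -30) = Mul(Add(7, Mul(Rational(1, 3), Pow(165, Rational(1, 2)))), -30) = Add(-210, Mul(-10, Pow(165, Rational(1, 2))))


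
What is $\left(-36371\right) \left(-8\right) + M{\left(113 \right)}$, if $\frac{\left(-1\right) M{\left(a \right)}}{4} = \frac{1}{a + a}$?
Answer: $\frac{32879382}{113} \approx 2.9097 \cdot 10^{5}$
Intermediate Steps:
$M{\left(a \right)} = - \frac{2}{a}$ ($M{\left(a \right)} = - \frac{4}{a + a} = - \frac{4}{2 a} = - 4 \frac{1}{2 a} = - \frac{2}{a}$)
$\left(-36371\right) \left(-8\right) + M{\left(113 \right)} = \left(-36371\right) \left(-8\right) - \frac{2}{113} = 290968 - \frac{2}{113} = \frac{32879382}{113}$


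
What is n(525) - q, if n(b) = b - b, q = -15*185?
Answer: 2775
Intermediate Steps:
q = -2775
n(b) = 0
n(525) - q = 0 - 1*(-2775) = 0 + 2775 = 2775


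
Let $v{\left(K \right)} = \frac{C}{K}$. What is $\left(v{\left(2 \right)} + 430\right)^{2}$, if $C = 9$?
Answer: $\frac{755161}{4} \approx 1.8879 \cdot 10^{5}$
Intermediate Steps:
$v{\left(K \right)} = \frac{9}{K}$
$\left(v{\left(2 \right)} + 430\right)^{2} = \left(\frac{9}{2} + 430\right)^{2} = \left(\frac{869}{2}\right)^{2} = \frac{755161}{4}$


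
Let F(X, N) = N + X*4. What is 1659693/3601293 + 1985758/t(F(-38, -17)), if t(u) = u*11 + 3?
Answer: -1191369332481/1113999968 ≈ -1069.5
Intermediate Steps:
F(X, N) = N + 4*X
t(u) = 3 + 11*u (t(u) = 11*u + 3 = 3 + 11*u)
1659693/3601293 + 1985758/t(F(-38, -17)) = 1659693/3601293 + 1985758/(3 + 11*(-17 + 4*(-38))) = 1659693*(1/3601293) + 1985758/(3 + 11*(-17 - 152)) = 553231/1200431 + 1985758/(3 + 11*(-169)) = 553231/1200431 + 1985758/(3 - 1859) = 553231/1200431 + 1985758/(-1856) = 553231/1200431 + 1985758*(-1/1856) = 553231/1200431 - 992879/928 = -1191369332481/1113999968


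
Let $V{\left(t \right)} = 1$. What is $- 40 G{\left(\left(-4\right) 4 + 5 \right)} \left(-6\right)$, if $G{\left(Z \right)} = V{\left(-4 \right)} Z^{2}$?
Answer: $29040$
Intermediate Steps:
$G{\left(Z \right)} = Z^{2}$ ($G{\left(Z \right)} = 1 Z^{2} = Z^{2}$)
$- 40 G{\left(\left(-4\right) 4 + 5 \right)} \left(-6\right) = - 40 \left(\left(-4\right) 4 + 5\right)^{2} \left(-6\right) = - 40 \left(-16 + 5\right)^{2} \left(-6\right) = - 40 \left(-11\right)^{2} \left(-6\right) = \left(-40\right) 121 \left(-6\right) = \left(-4840\right) \left(-6\right) = 29040$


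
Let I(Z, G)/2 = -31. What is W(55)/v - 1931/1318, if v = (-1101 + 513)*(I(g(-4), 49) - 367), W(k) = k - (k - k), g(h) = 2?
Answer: -22137551/15112188 ≈ -1.4649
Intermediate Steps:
W(k) = k (W(k) = k - 1*0 = k + 0 = k)
I(Z, G) = -62 (I(Z, G) = 2*(-31) = -62)
v = 252252 (v = (-1101 + 513)*(-62 - 367) = -588*(-429) = 252252)
W(55)/v - 1931/1318 = 55/252252 - 1931/1318 = 55*(1/252252) - 1931*1/1318 = 5/22932 - 1931/1318 = -22137551/15112188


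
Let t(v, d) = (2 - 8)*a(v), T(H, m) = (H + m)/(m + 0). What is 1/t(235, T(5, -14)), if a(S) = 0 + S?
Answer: -1/1410 ≈ -0.00070922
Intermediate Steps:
a(S) = S
T(H, m) = (H + m)/m
t(v, d) = -6*v (t(v, d) = (2 - 8)*v = -6*v)
1/t(235, T(5, -14)) = 1/(-6*235) = 1/(-1410) = -1/1410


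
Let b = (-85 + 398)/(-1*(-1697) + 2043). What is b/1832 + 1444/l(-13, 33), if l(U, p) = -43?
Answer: -9893812461/294622240 ≈ -33.581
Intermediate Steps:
b = 313/3740 (b = 313/(1697 + 2043) = 313/3740 ≈ 0.083690)
b/1832 + 1444/l(-13, 33) = (313/3740)/1832 + 1444/(-43) = (313/3740)*(1/1832) + 1444*(-1/43) = 313/6851680 - 1444/43 = -9893812461/294622240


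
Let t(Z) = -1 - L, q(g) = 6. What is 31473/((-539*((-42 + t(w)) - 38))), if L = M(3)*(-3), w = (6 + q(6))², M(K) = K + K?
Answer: 3497/3773 ≈ 0.92685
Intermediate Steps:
M(K) = 2*K
w = 144 (w = (6 + 6)² = 12² = 144)
L = -18 (L = (2*3)*(-3) = 6*(-3) = -18)
t(Z) = 17 (t(Z) = -1 - 1*(-18) = -1 + 18 = 17)
31473/((-539*((-42 + t(w)) - 38))) = 31473/((-539*((-42 + 17) - 38))) = 31473/((-539*(-25 - 38))) = 31473/((-539*(-63))) = 31473/33957 = 31473*(1/33957) = 3497/3773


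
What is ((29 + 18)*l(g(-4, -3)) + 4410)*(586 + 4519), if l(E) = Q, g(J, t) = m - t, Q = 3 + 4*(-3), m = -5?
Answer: 20353635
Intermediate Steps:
Q = -9 (Q = 3 - 12 = -9)
g(J, t) = -5 - t
l(E) = -9
((29 + 18)*l(g(-4, -3)) + 4410)*(586 + 4519) = ((29 + 18)*(-9) + 4410)*(586 + 4519) = (47*(-9) + 4410)*5105 = (-423 + 4410)*5105 = 3987*5105 = 20353635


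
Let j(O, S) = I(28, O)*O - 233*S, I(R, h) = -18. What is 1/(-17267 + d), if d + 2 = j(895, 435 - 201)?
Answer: -1/87901 ≈ -1.1376e-5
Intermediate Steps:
j(O, S) = -233*S - 18*O (j(O, S) = -18*O - 233*S = -233*S - 18*O)
d = -70634 (d = -2 + (-233*(435 - 201) - 18*895) = -2 + (-233*234 - 16110) = -2 + (-54522 - 16110) = -2 - 70632 = -70634)
1/(-17267 + d) = 1/(-17267 - 70634) = 1/(-87901) = -1/87901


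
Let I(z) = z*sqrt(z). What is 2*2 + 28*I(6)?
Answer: 4 + 168*sqrt(6) ≈ 415.51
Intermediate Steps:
I(z) = z**(3/2)
2*2 + 28*I(6) = 2*2 + 28*6**(3/2) = 4 + 28*(6*sqrt(6)) = 4 + 168*sqrt(6)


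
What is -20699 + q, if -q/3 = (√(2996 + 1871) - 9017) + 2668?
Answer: -1652 - 3*√4867 ≈ -1861.3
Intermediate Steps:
q = 19047 - 3*√4867 (q = -3*((√(2996 + 1871) - 9017) + 2668) = -3*((√4867 - 9017) + 2668) = -3*((-9017 + √4867) + 2668) = -3*(-6349 + √4867) = 19047 - 3*√4867 ≈ 18838.)
-20699 + q = -20699 + (19047 - 3*√4867) = -1652 - 3*√4867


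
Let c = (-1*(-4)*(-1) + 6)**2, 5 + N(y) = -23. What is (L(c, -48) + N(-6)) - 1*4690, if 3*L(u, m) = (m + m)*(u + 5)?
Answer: -5006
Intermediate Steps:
N(y) = -28 (N(y) = -5 - 23 = -28)
c = 4 (c = (4*(-1) + 6)**2 = (-4 + 6)**2 = 2**2 = 4)
L(u, m) = 2*m*(5 + u)/3 (L(u, m) = ((m + m)*(u + 5))/3 = ((2*m)*(5 + u))/3 = (2*m*(5 + u))/3 = 2*m*(5 + u)/3)
(L(c, -48) + N(-6)) - 1*4690 = ((2/3)*(-48)*(5 + 4) - 28) - 1*4690 = ((2/3)*(-48)*9 - 28) - 4690 = (-288 - 28) - 4690 = -316 - 4690 = -5006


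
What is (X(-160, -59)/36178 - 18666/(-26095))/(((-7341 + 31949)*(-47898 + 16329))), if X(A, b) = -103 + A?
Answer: -51131/56100113211840 ≈ -9.1142e-10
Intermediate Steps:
(X(-160, -59)/36178 - 18666/(-26095))/(((-7341 + 31949)*(-47898 + 16329))) = ((-103 - 160)/36178 - 18666/(-26095))/(((-7341 + 31949)*(-47898 + 16329))) = (-263*1/36178 - 18666*(-1/26095))/((24608*(-31569))) = (-263/36178 + 1098/1535)/(-776849952) = (39319739/55533230)*(-1/776849952) = -51131/56100113211840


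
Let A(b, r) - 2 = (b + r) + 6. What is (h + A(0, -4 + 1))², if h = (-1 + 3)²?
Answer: 81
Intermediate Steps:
A(b, r) = 8 + b + r (A(b, r) = 2 + ((b + r) + 6) = 2 + (6 + b + r) = 8 + b + r)
h = 4 (h = 2² = 4)
(h + A(0, -4 + 1))² = (4 + (8 + 0 + (-4 + 1)))² = (4 + (8 + 0 - 3))² = (4 + 5)² = 9² = 81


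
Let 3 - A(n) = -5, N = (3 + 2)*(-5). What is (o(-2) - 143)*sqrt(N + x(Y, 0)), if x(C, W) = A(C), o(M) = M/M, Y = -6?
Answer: -142*I*sqrt(17) ≈ -585.48*I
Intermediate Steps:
N = -25 (N = 5*(-5) = -25)
o(M) = 1
A(n) = 8 (A(n) = 3 - 1*(-5) = 3 + 5 = 8)
x(C, W) = 8
(o(-2) - 143)*sqrt(N + x(Y, 0)) = (1 - 143)*sqrt(-25 + 8) = -142*I*sqrt(17)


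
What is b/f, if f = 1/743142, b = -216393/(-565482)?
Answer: 26801787801/94247 ≈ 2.8438e+5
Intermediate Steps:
b = 72131/188494 (b = -216393*(-1/565482) = 72131/188494 ≈ 0.38267)
f = 1/743142 ≈ 1.3456e-6
b/f = 72131/(188494*(1/743142)) = (72131/188494)*743142 = 26801787801/94247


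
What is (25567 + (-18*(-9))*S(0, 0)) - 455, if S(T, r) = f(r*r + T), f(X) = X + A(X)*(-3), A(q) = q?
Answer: 25112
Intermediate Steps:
f(X) = -2*X (f(X) = X + X*(-3) = X - 3*X = -2*X)
S(T, r) = -2*T - 2*r² (S(T, r) = -2*(r*r + T) = -2*(r² + T) = -2*(T + r²) = -2*T - 2*r²)
(25567 + (-18*(-9))*S(0, 0)) - 455 = (25567 + (-18*(-9))*(-2*0 - 2*0²)) - 455 = (25567 + 162*(0 - 2*0)) - 455 = (25567 + 162*(0 + 0)) - 455 = (25567 + 162*0) - 455 = (25567 + 0) - 455 = 25567 - 455 = 25112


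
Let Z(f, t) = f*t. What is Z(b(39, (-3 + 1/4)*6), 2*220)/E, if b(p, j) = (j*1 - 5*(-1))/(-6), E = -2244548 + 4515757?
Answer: 2530/6813627 ≈ 0.00037131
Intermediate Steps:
E = 2271209
b(p, j) = -⅚ - j/6 (b(p, j) = (j + 5)*(-⅙) = (5 + j)*(-⅙) = -⅚ - j/6)
Z(b(39, (-3 + 1/4)*6), 2*220)/E = ((-⅚ - (-3 + 1/4)*6/6)*(2*220))/2271209 = ((-⅚ - (-3 + ¼)*6/6)*440)*(1/2271209) = ((-⅚ - (-11)*6/24)*440)*(1/2271209) = ((-⅚ - ⅙*(-33/2))*440)*(1/2271209) = ((-⅚ + 11/4)*440)*(1/2271209) = ((23/12)*440)*(1/2271209) = (2530/3)*(1/2271209) = 2530/6813627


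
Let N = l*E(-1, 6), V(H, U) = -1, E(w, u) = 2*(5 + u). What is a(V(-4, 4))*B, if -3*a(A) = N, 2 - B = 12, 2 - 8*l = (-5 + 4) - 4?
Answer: 385/6 ≈ 64.167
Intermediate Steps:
E(w, u) = 10 + 2*u
l = 7/8 (l = ¼ - ((-5 + 4) - 4)/8 = ¼ - (-1 - 4)/8 = ¼ - ⅛*(-5) = ¼ + 5/8 = 7/8 ≈ 0.87500)
N = 77/4 (N = 7*(10 + 2*6)/8 = 7*(10 + 12)/8 = (7/8)*22 = 77/4 ≈ 19.250)
B = -10 (B = 2 - 1*12 = 2 - 12 = -10)
a(A) = -77/12 (a(A) = -⅓*77/4 = -77/12)
a(V(-4, 4))*B = -77/12*(-10) = 385/6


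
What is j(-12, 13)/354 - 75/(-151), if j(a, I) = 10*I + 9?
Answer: 47539/53454 ≈ 0.88934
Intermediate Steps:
j(a, I) = 9 + 10*I
j(-12, 13)/354 - 75/(-151) = (9 + 10*13)/354 - 75/(-151) = (9 + 130)*(1/354) - 75*(-1/151) = 139*(1/354) + 75/151 = 139/354 + 75/151 = 47539/53454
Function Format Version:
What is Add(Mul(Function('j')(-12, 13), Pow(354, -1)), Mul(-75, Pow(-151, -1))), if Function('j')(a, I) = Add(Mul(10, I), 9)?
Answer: Rational(47539, 53454) ≈ 0.88934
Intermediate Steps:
Function('j')(a, I) = Add(9, Mul(10, I))
Add(Mul(Function('j')(-12, 13), Pow(354, -1)), Mul(-75, Pow(-151, -1))) = Add(Mul(Add(9, Mul(10, 13)), Pow(354, -1)), Mul(-75, Pow(-151, -1))) = Add(Mul(Add(9, 130), Rational(1, 354)), Mul(-75, Rational(-1, 151))) = Add(Mul(139, Rational(1, 354)), Rational(75, 151)) = Add(Rational(139, 354), Rational(75, 151)) = Rational(47539, 53454)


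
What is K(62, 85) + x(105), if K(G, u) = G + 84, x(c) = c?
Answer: 251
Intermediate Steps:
K(G, u) = 84 + G
K(62, 85) + x(105) = (84 + 62) + 105 = 146 + 105 = 251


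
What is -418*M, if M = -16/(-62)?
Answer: -3344/31 ≈ -107.87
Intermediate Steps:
M = 8/31 (M = -16*(-1/62) = 8/31 ≈ 0.25806)
-418*M = -418*8/31 = -3344/31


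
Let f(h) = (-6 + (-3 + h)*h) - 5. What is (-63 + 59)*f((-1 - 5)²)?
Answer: -4708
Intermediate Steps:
f(h) = -11 + h*(-3 + h) (f(h) = (-6 + h*(-3 + h)) - 5 = -11 + h*(-3 + h))
(-63 + 59)*f((-1 - 5)²) = (-63 + 59)*(-11 + ((-1 - 5)²)² - 3*(-1 - 5)²) = -4*(-11 + ((-6)²)² - 3*(-6)²) = -4*(-11 + 36² - 3*36) = -4*(-11 + 1296 - 108) = -4*1177 = -4708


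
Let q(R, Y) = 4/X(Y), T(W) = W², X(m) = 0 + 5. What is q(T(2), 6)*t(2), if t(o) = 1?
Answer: ⅘ ≈ 0.80000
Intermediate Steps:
X(m) = 5
q(R, Y) = ⅘ (q(R, Y) = 4/5 = 4*(⅕) = ⅘)
q(T(2), 6)*t(2) = (⅘)*1 = ⅘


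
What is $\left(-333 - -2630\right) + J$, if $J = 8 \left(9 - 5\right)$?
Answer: $2329$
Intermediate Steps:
$J = 32$ ($J = 8 \cdot 4 = 32$)
$\left(-333 - -2630\right) + J = \left(-333 - -2630\right) + 32 = \left(-333 + 2630\right) + 32 = 2297 + 32 = 2329$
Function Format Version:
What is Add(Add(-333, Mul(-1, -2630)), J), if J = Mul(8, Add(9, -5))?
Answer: 2329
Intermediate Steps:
J = 32 (J = Mul(8, 4) = 32)
Add(Add(-333, Mul(-1, -2630)), J) = Add(Add(-333, Mul(-1, -2630)), 32) = Add(Add(-333, 2630), 32) = Add(2297, 32) = 2329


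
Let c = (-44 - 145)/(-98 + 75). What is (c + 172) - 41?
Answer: 3202/23 ≈ 139.22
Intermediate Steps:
c = 189/23 (c = -189/(-23) = -189*(-1/23) = 189/23 ≈ 8.2174)
(c + 172) - 41 = (189/23 + 172) - 41 = 4145/23 - 41 = 3202/23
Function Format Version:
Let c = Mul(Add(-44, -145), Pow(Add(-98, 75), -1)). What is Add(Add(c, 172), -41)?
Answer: Rational(3202, 23) ≈ 139.22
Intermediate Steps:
c = Rational(189, 23) (c = Mul(-189, Pow(-23, -1)) = Mul(-189, Rational(-1, 23)) = Rational(189, 23) ≈ 8.2174)
Add(Add(c, 172), -41) = Add(Add(Rational(189, 23), 172), -41) = Add(Rational(4145, 23), -41) = Rational(3202, 23)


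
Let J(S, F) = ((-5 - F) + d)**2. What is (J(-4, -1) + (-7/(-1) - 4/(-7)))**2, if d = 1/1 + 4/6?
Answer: 672400/3969 ≈ 169.41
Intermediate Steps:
d = 5/3 (d = 1*1 + 4*(1/6) = 1 + 2/3 = 5/3 ≈ 1.6667)
J(S, F) = (-10/3 - F)**2 (J(S, F) = ((-5 - F) + 5/3)**2 = (-10/3 - F)**2)
(J(-4, -1) + (-7/(-1) - 4/(-7)))**2 = ((10 + 3*(-1))**2/9 + (-7/(-1) - 4/(-7)))**2 = ((10 - 3)**2/9 + (-7*(-1) - 4*(-1/7)))**2 = ((1/9)*7**2 + (7 + 4/7))**2 = ((1/9)*49 + 53/7)**2 = (49/9 + 53/7)**2 = (820/63)**2 = 672400/3969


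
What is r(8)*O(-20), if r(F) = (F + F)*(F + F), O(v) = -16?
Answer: -4096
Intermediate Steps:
r(F) = 4*F² (r(F) = (2*F)*(2*F) = 4*F²)
r(8)*O(-20) = (4*8²)*(-16) = (4*64)*(-16) = 256*(-16) = -4096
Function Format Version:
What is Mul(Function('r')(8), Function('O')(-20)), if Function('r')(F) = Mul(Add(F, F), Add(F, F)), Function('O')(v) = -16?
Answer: -4096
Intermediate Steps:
Function('r')(F) = Mul(4, Pow(F, 2)) (Function('r')(F) = Mul(Mul(2, F), Mul(2, F)) = Mul(4, Pow(F, 2)))
Mul(Function('r')(8), Function('O')(-20)) = Mul(Mul(4, Pow(8, 2)), -16) = Mul(Mul(4, 64), -16) = Mul(256, -16) = -4096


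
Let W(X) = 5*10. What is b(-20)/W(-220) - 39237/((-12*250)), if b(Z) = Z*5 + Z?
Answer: 10679/1000 ≈ 10.679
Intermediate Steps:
W(X) = 50
b(Z) = 6*Z (b(Z) = 5*Z + Z = 6*Z)
b(-20)/W(-220) - 39237/((-12*250)) = (6*(-20))/50 - 39237/((-12*250)) = -120*1/50 - 39237/(-3000) = -12/5 - 39237*(-1/3000) = -12/5 + 13079/1000 = 10679/1000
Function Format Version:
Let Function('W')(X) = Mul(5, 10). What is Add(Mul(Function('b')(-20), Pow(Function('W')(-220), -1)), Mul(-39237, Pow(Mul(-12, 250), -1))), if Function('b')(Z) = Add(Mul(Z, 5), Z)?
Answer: Rational(10679, 1000) ≈ 10.679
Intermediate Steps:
Function('W')(X) = 50
Function('b')(Z) = Mul(6, Z) (Function('b')(Z) = Add(Mul(5, Z), Z) = Mul(6, Z))
Add(Mul(Function('b')(-20), Pow(Function('W')(-220), -1)), Mul(-39237, Pow(Mul(-12, 250), -1))) = Add(Mul(Mul(6, -20), Pow(50, -1)), Mul(-39237, Pow(Mul(-12, 250), -1))) = Add(Mul(-120, Rational(1, 50)), Mul(-39237, Pow(-3000, -1))) = Add(Rational(-12, 5), Mul(-39237, Rational(-1, 3000))) = Add(Rational(-12, 5), Rational(13079, 1000)) = Rational(10679, 1000)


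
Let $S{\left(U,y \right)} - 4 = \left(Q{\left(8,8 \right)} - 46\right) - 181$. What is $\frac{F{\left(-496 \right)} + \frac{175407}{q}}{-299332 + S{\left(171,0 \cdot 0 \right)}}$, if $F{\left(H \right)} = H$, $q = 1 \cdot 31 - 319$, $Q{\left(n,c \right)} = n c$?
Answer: $\frac{106085}{28751136} \approx 0.0036898$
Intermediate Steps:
$Q{\left(n,c \right)} = c n$
$q = -288$ ($q = 31 - 319 = -288$)
$S{\left(U,y \right)} = -159$ ($S{\left(U,y \right)} = 4 + \left(\left(8 \cdot 8 - 46\right) - 181\right) = 4 + \left(\left(64 - 46\right) - 181\right) = 4 + \left(18 - 181\right) = 4 - 163 = -159$)
$\frac{F{\left(-496 \right)} + \frac{175407}{q}}{-299332 + S{\left(171,0 \cdot 0 \right)}} = \frac{-496 + \frac{175407}{-288}}{-299332 - 159} = \frac{-496 + 175407 \left(- \frac{1}{288}\right)}{-299491} = \left(-496 - \frac{58469}{96}\right) \left(- \frac{1}{299491}\right) = \left(- \frac{106085}{96}\right) \left(- \frac{1}{299491}\right) = \frac{106085}{28751136}$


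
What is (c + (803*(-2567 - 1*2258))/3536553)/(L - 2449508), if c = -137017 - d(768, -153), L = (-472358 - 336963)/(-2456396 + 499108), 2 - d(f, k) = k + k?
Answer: 950578477118777600/16955620721088043599 ≈ 0.056063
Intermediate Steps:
d(f, k) = 2 - 2*k (d(f, k) = 2 - (k + k) = 2 - 2*k)
L = 809321/1957288 (L = -809321/(-1957288) = -809321*(-1/1957288) = 809321/1957288 ≈ 0.41349)
c = -137325 (c = -137017 - (2 - 2*(-153)) = -137017 - (2 + 306) = -137017 - 1*308 = -137017 - 308 = -137325)
(c + (803*(-2567 - 1*2258))/3536553)/(L - 2449508) = (-137325 + (803*(-2567 - 1*2258))/3536553)/(809321/1957288 - 2449508) = (-137325 + (803*(-2567 - 2258))*(1/3536553))/(-4794391804983/1957288) = (-137325 + (803*(-4825))*(1/3536553))*(-1957288/4794391804983) = (-137325 - 3874475*1/3536553)*(-1957288/4794391804983) = (-137325 - 3874475/3536553)*(-1957288/4794391804983) = -485661015200/3536553*(-1957288/4794391804983) = 950578477118777600/16955620721088043599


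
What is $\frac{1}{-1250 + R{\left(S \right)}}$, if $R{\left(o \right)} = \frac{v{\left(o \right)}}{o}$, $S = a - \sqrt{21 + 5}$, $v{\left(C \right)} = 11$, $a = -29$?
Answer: $- \frac{1019069}{1274235121} - \frac{11 \sqrt{26}}{1274235121} \approx -0.00079979$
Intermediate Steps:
$S = -29 - \sqrt{26}$ ($S = -29 - \sqrt{21 + 5} = -29 - \sqrt{26} \approx -34.099$)
$R{\left(o \right)} = \frac{11}{o}$
$\frac{1}{-1250 + R{\left(S \right)}} = \frac{1}{-1250 + \frac{11}{-29 - \sqrt{26}}}$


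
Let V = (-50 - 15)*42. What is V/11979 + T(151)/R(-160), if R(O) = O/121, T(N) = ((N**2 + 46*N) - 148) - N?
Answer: -1778504393/79860 ≈ -22270.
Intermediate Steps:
T(N) = -148 + N**2 + 45*N (T(N) = (-148 + N**2 + 46*N) - N = -148 + N**2 + 45*N)
V = -2730 (V = -65*42 = -2730)
R(O) = O/121 (R(O) = O*(1/121) = O/121)
V/11979 + T(151)/R(-160) = -2730/11979 + (-148 + 151**2 + 45*151)/(((1/121)*(-160))) = -2730*1/11979 + (-148 + 22801 + 6795)/(-160/121) = -910/3993 + 29448*(-121/160) = -910/3993 - 445401/20 = -1778504393/79860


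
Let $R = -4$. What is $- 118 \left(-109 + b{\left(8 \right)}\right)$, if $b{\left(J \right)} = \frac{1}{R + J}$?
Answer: $\frac{25665}{2} \approx 12833.0$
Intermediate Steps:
$b{\left(J \right)} = \frac{1}{-4 + J}$
$- 118 \left(-109 + b{\left(8 \right)}\right) = - 118 \left(-109 + \frac{1}{-4 + 8}\right) = - 118 \left(-109 + \frac{1}{4}\right) = \left(-118\right) \left(- \frac{435}{4}\right) = \frac{25665}{2}$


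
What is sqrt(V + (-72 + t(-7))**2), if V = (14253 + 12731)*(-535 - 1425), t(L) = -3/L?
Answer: I*sqrt(2591292359)/7 ≈ 7272.1*I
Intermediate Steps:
V = -52888640 (V = 26984*(-1960) = -52888640)
sqrt(V + (-72 + t(-7))**2) = sqrt(-52888640 + (-72 - 3/(-7))**2) = sqrt(-52888640 + (-72 - 3*(-1/7))**2) = sqrt(-52888640 + (-72 + 3/7)**2) = sqrt(-52888640 + (-501/7)**2) = sqrt(-52888640 + 251001/49) = sqrt(-2591292359/49) = I*sqrt(2591292359)/7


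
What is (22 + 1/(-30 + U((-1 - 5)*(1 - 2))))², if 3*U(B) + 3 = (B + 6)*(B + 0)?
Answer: 23409/49 ≈ 477.73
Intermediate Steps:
U(B) = -1 + B*(6 + B)/3 (U(B) = -1 + ((B + 6)*(B + 0))/3 = -1 + ((6 + B)*B)/3 = -1 + (B*(6 + B))/3 = -1 + B*(6 + B)/3)
(22 + 1/(-30 + U((-1 - 5)*(1 - 2))))² = (22 + 1/(-30 + (-1 + 2*((-1 - 5)*(1 - 2)) + ((-1 - 5)*(1 - 2))²/3)))² = (22 + 1/(-30 + (-1 + 2*(-6*(-1)) + (-6*(-1))²/3)))² = (22 + 1/(-30 + (-1 + 2*6 + (⅓)*6²)))² = (22 + 1/(-30 + (-1 + 12 + (⅓)*36)))² = (22 + 1/(-30 + (-1 + 12 + 12)))² = (22 + 1/(-30 + 23))² = (22 + 1/(-7))² = (22 - ⅐)² = (153/7)² = 23409/49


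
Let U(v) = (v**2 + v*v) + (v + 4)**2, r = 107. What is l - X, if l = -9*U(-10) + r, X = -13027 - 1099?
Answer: 12109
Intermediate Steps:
U(v) = (4 + v)**2 + 2*v**2 (U(v) = (v**2 + v**2) + (4 + v)**2 = 2*v**2 + (4 + v)**2 = (4 + v)**2 + 2*v**2)
X = -14126
l = -2017 (l = -9*((4 - 10)**2 + 2*(-10)**2) + 107 = -9*((-6)**2 + 2*100) + 107 = -9*(36 + 200) + 107 = -9*236 + 107 = -2124 + 107 = -2017)
l - X = -2017 - 1*(-14126) = -2017 + 14126 = 12109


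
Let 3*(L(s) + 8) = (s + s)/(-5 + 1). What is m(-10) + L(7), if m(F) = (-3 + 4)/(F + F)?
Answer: -553/60 ≈ -9.2167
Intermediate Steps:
m(F) = 1/(2*F)
L(s) = -8 - s/6 (L(s) = -8 + ((s + s)/(-5 + 1))/3 = -8 + ((2*s)/(-4))/3 = -8 + ((2*s)*(-¼))/3 = -8 + (-s/2)/3 = -8 - s/6)
m(-10) + L(7) = (½)/(-10) + (-8 - ⅙*7) = (½)*(-⅒) + (-8 - 7/6) = -1/20 - 55/6 = -553/60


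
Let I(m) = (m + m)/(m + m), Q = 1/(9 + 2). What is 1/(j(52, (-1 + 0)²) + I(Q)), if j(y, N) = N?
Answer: ½ ≈ 0.50000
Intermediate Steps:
Q = 1/11 ≈ 0.090909
I(m) = 1 (I(m) = (2*m)/((2*m)) = (2*m)*(1/(2*m)) = 1)
1/(j(52, (-1 + 0)²) + I(Q)) = 1/((-1 + 0)² + 1) = 1/((-1)² + 1) = 1/(1 + 1) = 1/2 = ½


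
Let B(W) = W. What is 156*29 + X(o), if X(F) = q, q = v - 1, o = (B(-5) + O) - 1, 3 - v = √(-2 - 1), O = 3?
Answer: 4526 - I*√3 ≈ 4526.0 - 1.732*I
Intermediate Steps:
v = 3 - I*√3 (v = 3 - √(-2 - 1) = 3 - √(-3) = 3 - I*√3 ≈ 3.0 - 1.732*I)
o = -3 (o = (-5 + 3) - 1 = -2 - 1 = -3)
q = 2 - I*√3 (q = (3 - I*√3) - 1 = 2 - I*√3 ≈ 2.0 - 1.732*I)
X(F) = 2 - I*√3
156*29 + X(o) = 156*29 + (2 - I*√3) = 4524 + (2 - I*√3) = 4526 - I*√3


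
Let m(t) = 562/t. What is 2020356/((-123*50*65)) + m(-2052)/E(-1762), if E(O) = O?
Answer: -46824506299/9265036500 ≈ -5.0539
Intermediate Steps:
2020356/((-123*50*65)) + m(-2052)/E(-1762) = 2020356/((-123*50*65)) + (562/(-2052))/(-1762) = 2020356/((-6150*65)) + (562*(-1/2052))*(-1/1762) = 2020356/(-399750) - 281/1026*(-1/1762) = 2020356*(-1/399750) + 281/1807812 = -25902/5125 + 281/1807812 = -46824506299/9265036500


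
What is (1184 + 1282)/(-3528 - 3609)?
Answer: -274/793 ≈ -0.34552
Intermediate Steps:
(1184 + 1282)/(-3528 - 3609) = 2466/(-7137) = 2466*(-1/7137) = -274/793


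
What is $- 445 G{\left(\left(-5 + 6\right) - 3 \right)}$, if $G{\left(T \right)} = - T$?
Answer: $-890$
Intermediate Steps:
$- 445 G{\left(\left(-5 + 6\right) - 3 \right)} = - 445 \left(- (\left(-5 + 6\right) - 3)\right) = - 445 \left(- (1 - 3)\right) = - 445 \left(\left(-1\right) \left(-2\right)\right) = \left(-445\right) 2 = -890$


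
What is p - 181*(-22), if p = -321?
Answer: 3661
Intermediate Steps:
p - 181*(-22) = -321 - 181*(-22) = -321 + 3982 = 3661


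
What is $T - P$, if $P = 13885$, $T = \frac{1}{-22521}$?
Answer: $- \frac{312704086}{22521} \approx -13885.0$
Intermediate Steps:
$T = - \frac{1}{22521} \approx -4.4403 \cdot 10^{-5}$
$T - P = - \frac{1}{22521} - 13885 = - \frac{312704086}{22521}$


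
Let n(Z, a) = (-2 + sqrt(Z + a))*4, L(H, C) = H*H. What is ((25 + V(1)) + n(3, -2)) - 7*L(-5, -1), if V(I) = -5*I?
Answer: -159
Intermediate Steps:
L(H, C) = H**2
n(Z, a) = -8 + 4*sqrt(Z + a)
((25 + V(1)) + n(3, -2)) - 7*L(-5, -1) = ((25 - 5*1) + (-8 + 4*sqrt(3 - 2))) - 7*(-5)**2 = ((25 - 5) + (-8 + 4*sqrt(1))) - 7*25 = (20 + (-8 + 4*1)) - 175 = (20 + (-8 + 4)) - 175 = (20 - 4) - 175 = 16 - 175 = -159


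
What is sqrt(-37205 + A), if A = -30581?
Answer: I*sqrt(67786) ≈ 260.36*I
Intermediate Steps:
sqrt(-37205 + A) = sqrt(-37205 - 30581) = sqrt(-67786) = I*sqrt(67786)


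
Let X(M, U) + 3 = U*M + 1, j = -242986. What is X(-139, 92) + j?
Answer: -255776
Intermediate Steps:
X(M, U) = -2 + M*U (X(M, U) = -3 + (U*M + 1) = -3 + (M*U + 1) = -3 + (1 + M*U) = -2 + M*U)
X(-139, 92) + j = (-2 - 139*92) - 242986 = (-2 - 12788) - 242986 = -12790 - 242986 = -255776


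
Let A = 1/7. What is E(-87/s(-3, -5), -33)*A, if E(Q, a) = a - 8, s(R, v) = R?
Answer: -41/7 ≈ -5.8571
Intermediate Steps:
E(Q, a) = -8 + a
A = ⅐ ≈ 0.14286
E(-87/s(-3, -5), -33)*A = (-8 - 33)*(⅐) = -41*⅐ = -41/7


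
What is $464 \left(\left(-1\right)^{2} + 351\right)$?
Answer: $163328$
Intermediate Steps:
$464 \left(\left(-1\right)^{2} + 351\right) = 464 \left(1 + 351\right) = 464 \cdot 352 = 163328$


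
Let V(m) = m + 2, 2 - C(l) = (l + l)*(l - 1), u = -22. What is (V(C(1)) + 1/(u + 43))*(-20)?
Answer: -1700/21 ≈ -80.952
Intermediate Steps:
C(l) = 2 - 2*l*(-1 + l) (C(l) = 2 - (l + l)*(l - 1) = 2 - 2*l*(-1 + l))
V(m) = 2 + m
(V(C(1)) + 1/(u + 43))*(-20) = ((2 + (2 - 2*1² + 2*1)) + 1/(-22 + 43))*(-20) = ((2 + (2 - 2*1 + 2)) + 1/21)*(-20) = ((2 + (2 - 2 + 2)) + 1/21)*(-20) = ((2 + 2) + 1/21)*(-20) = (4 + 1/21)*(-20) = (85/21)*(-20) = -1700/21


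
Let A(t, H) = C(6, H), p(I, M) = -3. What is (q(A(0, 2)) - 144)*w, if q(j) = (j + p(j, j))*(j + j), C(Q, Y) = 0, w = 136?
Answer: -19584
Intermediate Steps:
A(t, H) = 0
q(j) = 2*j*(-3 + j) (q(j) = (j - 3)*(j + j) = (-3 + j)*(2*j) = 2*j*(-3 + j))
(q(A(0, 2)) - 144)*w = (2*0*(-3 + 0) - 144)*136 = (2*0*(-3) - 144)*136 = (0 - 144)*136 = -144*136 = -19584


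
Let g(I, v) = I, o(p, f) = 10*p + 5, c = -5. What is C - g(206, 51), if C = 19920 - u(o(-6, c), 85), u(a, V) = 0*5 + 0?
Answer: 19714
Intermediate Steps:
o(p, f) = 5 + 10*p
u(a, V) = 0 (u(a, V) = 0 + 0 = 0)
C = 19920 (C = 19920 - 1*0 = 19920 + 0 = 19920)
C - g(206, 51) = 19920 - 1*206 = 19920 - 206 = 19714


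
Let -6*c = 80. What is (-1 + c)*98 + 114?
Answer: -3872/3 ≈ -1290.7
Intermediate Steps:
c = -40/3 (c = -⅙*80 = -40/3 ≈ -13.333)
(-1 + c)*98 + 114 = (-1 - 40/3)*98 + 114 = -43/3*98 + 114 = -4214/3 + 114 = -3872/3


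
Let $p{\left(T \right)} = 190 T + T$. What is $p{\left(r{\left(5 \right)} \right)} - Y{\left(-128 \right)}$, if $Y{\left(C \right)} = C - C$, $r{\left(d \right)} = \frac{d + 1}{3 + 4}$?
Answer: $\frac{1146}{7} \approx 163.71$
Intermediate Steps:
$r{\left(d \right)} = \frac{1}{7} + \frac{d}{7}$ ($r{\left(d \right)} = \frac{1 + d}{7} = \left(1 + d\right) \frac{1}{7} = \frac{1}{7} + \frac{d}{7}$)
$p{\left(T \right)} = 191 T$
$Y{\left(C \right)} = 0$
$p{\left(r{\left(5 \right)} \right)} - Y{\left(-128 \right)} = 191 \left(\frac{1}{7} + \frac{1}{7} \cdot 5\right) - 0 = 191 \left(\frac{1}{7} + \frac{5}{7}\right) + 0 = 191 \cdot \frac{6}{7} + 0 = \frac{1146}{7} + 0 = \frac{1146}{7}$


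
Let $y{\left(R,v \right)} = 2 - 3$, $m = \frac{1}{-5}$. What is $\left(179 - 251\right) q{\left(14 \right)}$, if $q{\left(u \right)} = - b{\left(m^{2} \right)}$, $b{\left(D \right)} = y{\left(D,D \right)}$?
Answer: $-72$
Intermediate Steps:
$m = - \frac{1}{5} \approx -0.2$
$y{\left(R,v \right)} = -1$ ($y{\left(R,v \right)} = 2 - 3 = -1$)
$b{\left(D \right)} = -1$
$q{\left(u \right)} = 1$ ($q{\left(u \right)} = \left(-1\right) \left(-1\right) = 1$)
$\left(179 - 251\right) q{\left(14 \right)} = \left(179 - 251\right) 1 = \left(-72\right) 1 = -72$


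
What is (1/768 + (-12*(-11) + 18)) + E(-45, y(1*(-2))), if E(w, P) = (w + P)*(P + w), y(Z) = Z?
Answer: 1811713/768 ≈ 2359.0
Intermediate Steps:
E(w, P) = (P + w)² (E(w, P) = (P + w)*(P + w) = (P + w)²)
(1/768 + (-12*(-11) + 18)) + E(-45, y(1*(-2))) = (1/768 + (-12*(-11) + 18)) + (1*(-2) - 45)² = (1/768 + (132 + 18)) + (-2 - 45)² = (1/768 + 150) + (-47)² = 115201/768 + 2209 = 1811713/768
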